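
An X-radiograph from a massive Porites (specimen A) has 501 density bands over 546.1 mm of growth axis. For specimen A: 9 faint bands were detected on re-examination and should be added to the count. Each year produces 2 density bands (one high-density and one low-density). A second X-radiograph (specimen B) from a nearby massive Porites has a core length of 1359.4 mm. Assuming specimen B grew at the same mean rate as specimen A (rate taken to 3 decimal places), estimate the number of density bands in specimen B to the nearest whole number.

Specimen A: adjusted count: 501 + 9 = 510 density bands.
Specimen A: dividing by 2 density bands per year: 510 / 2 = 255 years.
A: Extension rate ≈ 546.1 / 255 = 2.142 mm/yr.
Specimen B: 1359.4 mm / 2.142 mm per year = 634.64 years; at 2 density bands per year that is 634.64 × 2 ≈ 1269 density bands.

1269 density bands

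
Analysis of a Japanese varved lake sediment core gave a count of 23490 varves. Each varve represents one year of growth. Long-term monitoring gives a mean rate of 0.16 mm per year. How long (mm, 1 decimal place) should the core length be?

The record spans 23490 years at 0.16 mm per year.
Predicted length = 0.16 mm/year × 23490 years = 3758.4 mm.

3758.4 mm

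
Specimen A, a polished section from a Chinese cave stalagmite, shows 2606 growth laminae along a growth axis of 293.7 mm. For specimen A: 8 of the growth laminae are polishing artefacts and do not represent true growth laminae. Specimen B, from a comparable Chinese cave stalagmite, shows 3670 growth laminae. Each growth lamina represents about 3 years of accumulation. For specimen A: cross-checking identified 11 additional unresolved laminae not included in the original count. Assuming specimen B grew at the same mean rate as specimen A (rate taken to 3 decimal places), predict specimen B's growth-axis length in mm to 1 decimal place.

418.4 mm

Specimen A: adjusted count: 2606 − 8 + 11 = 2609 growth laminae.
Specimen A: multiplying by 3 years per growth lamina: 2609 × 3 = 7827 years.
A: Extension rate ≈ 293.7 / 7827 = 0.038 mm/yr.
Specimen B: multiplying by 3 years per growth lamina: 3670 × 3 = 11010 years. B's length ≈ 0.038 × 11010 = 418.4 mm.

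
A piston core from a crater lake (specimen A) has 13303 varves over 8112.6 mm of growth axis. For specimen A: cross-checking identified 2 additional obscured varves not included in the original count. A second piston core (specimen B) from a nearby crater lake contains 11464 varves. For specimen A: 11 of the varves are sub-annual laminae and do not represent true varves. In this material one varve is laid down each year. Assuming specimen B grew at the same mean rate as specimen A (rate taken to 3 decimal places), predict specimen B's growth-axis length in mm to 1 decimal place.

Specimen A: correcting the raw count gives 13303 − 11 + 2 = 13294 true varves.
A: Extension rate ≈ 8112.6 / 13294 = 0.610 mm/year.
For B, 0.610 mm/year × 11464 years = 6993.0 mm.

6993.0 mm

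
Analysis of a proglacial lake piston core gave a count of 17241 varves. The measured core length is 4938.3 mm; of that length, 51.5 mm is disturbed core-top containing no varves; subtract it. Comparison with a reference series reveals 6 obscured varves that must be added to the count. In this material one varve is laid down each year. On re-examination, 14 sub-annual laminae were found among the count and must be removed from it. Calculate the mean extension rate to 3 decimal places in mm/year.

0.284 mm/year

After corrections the count is 17241 − 14 + 6 = 17233 varves.
Removing the 51.5 mm offcut leaves 4938.3 − 51.5 = 4886.8 mm.
4886.8 mm over 17233 years gives 4886.8 / 17233 ≈ 0.284 mm/year.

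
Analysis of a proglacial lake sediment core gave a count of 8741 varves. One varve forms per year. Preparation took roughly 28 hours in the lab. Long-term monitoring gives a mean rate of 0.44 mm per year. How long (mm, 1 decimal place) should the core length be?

8741 years of growth are recorded.
8741 years at 0.44 mm/year gives 0.44 × 8741 = 3846.0 mm.

3846.0 mm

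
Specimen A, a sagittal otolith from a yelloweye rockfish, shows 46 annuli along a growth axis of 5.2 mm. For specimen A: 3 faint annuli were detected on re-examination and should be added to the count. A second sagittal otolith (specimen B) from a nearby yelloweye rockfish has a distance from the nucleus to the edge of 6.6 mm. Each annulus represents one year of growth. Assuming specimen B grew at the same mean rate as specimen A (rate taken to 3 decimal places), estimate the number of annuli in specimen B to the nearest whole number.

Specimen A: adjusted count: 46 + 3 = 49 annuli.
A: 5.2 mm over 49 years gives 5.2 / 49 ≈ 0.106 mm per year.
Specimen B: 6.6 mm / 0.106 mm per year = 62.26 years ≈ 62 annuli.

62 annuli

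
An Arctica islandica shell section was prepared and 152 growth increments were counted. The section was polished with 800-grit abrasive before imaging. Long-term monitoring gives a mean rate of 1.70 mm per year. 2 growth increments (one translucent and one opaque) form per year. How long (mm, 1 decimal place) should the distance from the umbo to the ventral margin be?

152 growth increments at 2 per year is 152 / 2 = 76 years.
76 years at 1.70 mm/year gives 1.70 × 76 = 129.2 mm.

129.2 mm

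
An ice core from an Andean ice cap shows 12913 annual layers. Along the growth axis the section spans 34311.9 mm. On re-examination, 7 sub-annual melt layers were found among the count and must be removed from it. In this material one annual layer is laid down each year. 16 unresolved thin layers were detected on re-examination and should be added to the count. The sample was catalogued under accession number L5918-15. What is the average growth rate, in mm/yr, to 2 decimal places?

Correcting the raw count gives 12913 − 7 + 16 = 12922 true annual layers.
Mean rate = 34311.9 mm / 12922 years ≈ 2.66 mm/yr.

2.66 mm/yr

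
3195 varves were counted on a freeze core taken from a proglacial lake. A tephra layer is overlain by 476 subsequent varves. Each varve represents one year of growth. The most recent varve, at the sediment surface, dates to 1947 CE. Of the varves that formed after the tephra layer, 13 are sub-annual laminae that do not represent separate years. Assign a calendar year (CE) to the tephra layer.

1484 CE

476 varves formed after the tephra layer.
476 − 13 false = 463 true varves after the tephra layer.
1947 − 463 = 1484 CE.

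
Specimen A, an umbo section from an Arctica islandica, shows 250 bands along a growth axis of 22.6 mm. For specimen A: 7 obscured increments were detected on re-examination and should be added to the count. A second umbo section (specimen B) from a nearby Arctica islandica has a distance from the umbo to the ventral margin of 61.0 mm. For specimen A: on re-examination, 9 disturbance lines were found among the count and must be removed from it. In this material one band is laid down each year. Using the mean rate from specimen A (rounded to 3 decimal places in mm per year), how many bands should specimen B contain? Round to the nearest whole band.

670 bands

Specimen A: after corrections the count is 250 − 9 + 7 = 248 bands.
A: 22.6 mm over 248 years gives 22.6 / 248 ≈ 0.091 mm/yr.
Specimen B: 61.0 mm / 0.091 mm per year = 670.33 years ≈ 670 bands.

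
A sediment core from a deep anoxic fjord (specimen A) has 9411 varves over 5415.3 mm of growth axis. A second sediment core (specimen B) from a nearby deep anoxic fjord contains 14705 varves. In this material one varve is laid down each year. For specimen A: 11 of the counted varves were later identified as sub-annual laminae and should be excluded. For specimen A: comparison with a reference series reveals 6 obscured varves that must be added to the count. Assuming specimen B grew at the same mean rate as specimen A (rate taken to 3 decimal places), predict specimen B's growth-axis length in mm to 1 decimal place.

8470.1 mm

Specimen A: true varve count = 9411 − 11 + 6 = 9406.
A: Mean rate = 5415.3 mm / 9406 years ≈ 0.576 mm per year.
For B, 0.576 mm/year × 14705 years = 8470.1 mm.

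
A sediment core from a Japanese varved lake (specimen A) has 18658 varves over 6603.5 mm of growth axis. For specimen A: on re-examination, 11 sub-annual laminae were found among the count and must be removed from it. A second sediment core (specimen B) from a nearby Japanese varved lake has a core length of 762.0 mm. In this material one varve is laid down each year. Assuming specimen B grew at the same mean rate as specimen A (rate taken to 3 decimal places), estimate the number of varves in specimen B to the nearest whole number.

Specimen A: after corrections the count is 18658 − 11 = 18647 varves.
A: Mean rate = 6603.5 mm / 18647 years ≈ 0.354 mm per year.
Specimen B: 762.0 mm / 0.354 mm per year = 2152.54 years ≈ 2153 varves.

2153 varves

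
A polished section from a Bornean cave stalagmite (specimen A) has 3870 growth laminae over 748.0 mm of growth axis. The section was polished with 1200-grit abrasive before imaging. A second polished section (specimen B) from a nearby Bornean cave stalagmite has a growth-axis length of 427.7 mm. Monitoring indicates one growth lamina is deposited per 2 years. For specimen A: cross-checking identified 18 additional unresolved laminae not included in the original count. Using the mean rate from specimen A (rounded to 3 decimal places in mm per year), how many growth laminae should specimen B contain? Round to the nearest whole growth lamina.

Specimen A: adjusted count: 3870 + 18 = 3888 growth laminae.
Specimen A: multiplying by 2 years per growth lamina: 3888 × 2 = 7776 years.
A: 748.0 mm over 7776 years gives 748.0 / 7776 ≈ 0.096 mm/year.
For B, 427.7 / 0.096 = 4455.21 years; at 2 years per growth lamina that is 4455.21 / 2 ≈ 2228 growth laminae.

2228 growth laminae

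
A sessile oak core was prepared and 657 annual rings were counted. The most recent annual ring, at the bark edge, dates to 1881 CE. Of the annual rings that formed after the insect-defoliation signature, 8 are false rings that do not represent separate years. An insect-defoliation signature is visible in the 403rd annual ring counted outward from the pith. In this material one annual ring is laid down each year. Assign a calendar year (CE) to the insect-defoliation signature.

The insect-defoliation signature sits at annual ring 403 from the pith, so 657 − 403 = 254 annual rings formed after it.
Excluding 8 false annual rings: 254 − 8 = 246.
Counting back 246 years from 1881 CE places the insect-defoliation signature in 1881 − 246 = 1635 CE.

1635 CE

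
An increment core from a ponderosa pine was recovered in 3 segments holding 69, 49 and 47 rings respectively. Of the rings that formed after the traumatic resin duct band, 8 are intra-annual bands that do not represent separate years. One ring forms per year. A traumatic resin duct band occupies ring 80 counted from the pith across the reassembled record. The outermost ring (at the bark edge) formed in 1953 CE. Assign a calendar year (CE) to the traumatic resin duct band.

1876 CE

Total rings = 69 + 49 + 47 = 165.
The traumatic resin duct band sits at ring 80 from the pith, so 165 − 80 = 85 rings formed after it.
85 − 8 false = 77 true rings after the traumatic resin duct band.
Counting back 77 years from 1953 CE places the traumatic resin duct band in 1953 − 77 = 1876 CE.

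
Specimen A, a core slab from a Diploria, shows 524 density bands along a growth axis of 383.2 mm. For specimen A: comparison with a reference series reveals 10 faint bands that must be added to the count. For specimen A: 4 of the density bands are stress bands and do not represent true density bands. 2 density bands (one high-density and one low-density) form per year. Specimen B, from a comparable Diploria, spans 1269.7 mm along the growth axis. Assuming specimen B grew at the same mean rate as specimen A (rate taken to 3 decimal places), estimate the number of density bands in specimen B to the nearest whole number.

1756 density bands

Specimen A: correcting the raw count gives 524 − 4 + 10 = 530 true density bands.
Specimen A: with 2 density bands per year, 530 / 2 = 265 years.
A: 383.2 mm over 265 years gives 383.2 / 265 ≈ 1.446 mm/year.
B spans 1269.7 / 1.446 = 878.08 years; at 2 density bands per year that is 878.08 × 2 ≈ 1756 density bands.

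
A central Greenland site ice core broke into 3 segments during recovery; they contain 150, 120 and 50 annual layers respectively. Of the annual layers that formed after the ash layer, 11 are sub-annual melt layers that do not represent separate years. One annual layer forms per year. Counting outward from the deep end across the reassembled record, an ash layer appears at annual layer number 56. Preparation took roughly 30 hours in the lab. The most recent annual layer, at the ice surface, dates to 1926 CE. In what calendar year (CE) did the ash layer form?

1673 CE

Total annual layers = 150 + 120 + 50 = 320.
The ash layer sits at annual layer 56 from the deep end, so 320 − 56 = 264 annual layers formed after it.
Removing the 11 false annual layers leaves 264 − 11 = 253 true annual layers beyond the ash layer.
1926 − 253 = 1673 CE.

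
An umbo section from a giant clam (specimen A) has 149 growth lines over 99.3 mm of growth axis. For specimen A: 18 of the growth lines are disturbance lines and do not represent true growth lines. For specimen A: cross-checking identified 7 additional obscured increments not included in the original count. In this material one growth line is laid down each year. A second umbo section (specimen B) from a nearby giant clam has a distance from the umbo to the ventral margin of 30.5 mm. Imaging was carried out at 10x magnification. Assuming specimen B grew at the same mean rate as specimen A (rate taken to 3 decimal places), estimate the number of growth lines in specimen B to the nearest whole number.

42 growth lines

Specimen A: after corrections the count is 149 − 18 + 7 = 138 growth lines.
A: 99.3 mm over 138 years gives 99.3 / 138 ≈ 0.720 mm/year.
B spans 30.5 / 0.720 = 42.36 years ≈ 42 growth lines.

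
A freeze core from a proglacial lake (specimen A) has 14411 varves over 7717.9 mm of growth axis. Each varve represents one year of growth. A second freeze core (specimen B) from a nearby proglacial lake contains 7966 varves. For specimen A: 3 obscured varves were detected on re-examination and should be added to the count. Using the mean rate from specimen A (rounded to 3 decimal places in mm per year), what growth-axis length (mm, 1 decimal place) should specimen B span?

4261.8 mm

Specimen A: adjusted count: 14411 + 3 = 14414 varves.
A: Extension rate ≈ 7717.9 / 14414 = 0.535 mm/year.
For B, 0.535 mm/year × 7966 years = 4261.8 mm.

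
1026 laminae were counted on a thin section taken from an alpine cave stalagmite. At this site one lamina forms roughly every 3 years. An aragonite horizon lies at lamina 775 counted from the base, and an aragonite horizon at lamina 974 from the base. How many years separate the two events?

597 years

The two markers are separated by 974 − 775 = 199 laminae.
Multiplying by 3 years per lamina: 199 × 3 = 597 years.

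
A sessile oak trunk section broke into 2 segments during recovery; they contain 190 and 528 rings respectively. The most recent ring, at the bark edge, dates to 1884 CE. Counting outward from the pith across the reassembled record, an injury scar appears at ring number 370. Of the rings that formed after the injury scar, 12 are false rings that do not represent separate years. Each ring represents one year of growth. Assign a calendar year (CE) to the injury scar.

1548 CE

Total rings = 190 + 528 = 718.
Between ring 370 and the bark edge there are 718 − 370 = 348 rings.
Excluding 12 false rings: 348 − 12 = 336.
1884 − 336 = 1548 CE.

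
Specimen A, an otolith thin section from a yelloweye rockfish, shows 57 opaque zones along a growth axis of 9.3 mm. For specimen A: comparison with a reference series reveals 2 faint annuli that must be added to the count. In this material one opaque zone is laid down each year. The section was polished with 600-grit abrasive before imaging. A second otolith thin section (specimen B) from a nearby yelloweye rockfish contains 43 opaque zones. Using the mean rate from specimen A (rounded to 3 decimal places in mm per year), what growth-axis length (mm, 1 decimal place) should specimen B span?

Specimen A: true opaque zone count = 57 + 2 = 59.
A: Mean rate = 9.3 mm / 59 years ≈ 0.158 mm/year.
Length of B = 0.158 × 43 = 6.8 mm.

6.8 mm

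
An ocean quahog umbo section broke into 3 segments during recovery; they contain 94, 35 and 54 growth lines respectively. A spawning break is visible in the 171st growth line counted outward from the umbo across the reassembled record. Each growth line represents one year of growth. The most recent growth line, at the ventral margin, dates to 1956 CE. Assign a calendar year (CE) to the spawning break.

Total growth lines = 94 + 35 + 54 = 183.
Between growth line 171 and the ventral margin there are 183 − 171 = 12 growth lines.
Counting back 12 years from 1956 CE places the spawning break in 1956 − 12 = 1944 CE.

1944 CE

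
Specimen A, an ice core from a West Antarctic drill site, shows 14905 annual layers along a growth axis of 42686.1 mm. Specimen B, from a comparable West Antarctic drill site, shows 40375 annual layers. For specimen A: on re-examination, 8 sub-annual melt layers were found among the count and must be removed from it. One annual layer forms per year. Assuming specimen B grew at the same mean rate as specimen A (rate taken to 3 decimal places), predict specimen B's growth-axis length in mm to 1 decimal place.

Specimen A: after corrections the count is 14905 − 8 = 14897 annual layers.
A: 42686.1 mm over 14897 years gives 42686.1 / 14897 ≈ 2.865 mm/yr.
B's length ≈ 2.865 × 40375 = 115674.4 mm.

115674.4 mm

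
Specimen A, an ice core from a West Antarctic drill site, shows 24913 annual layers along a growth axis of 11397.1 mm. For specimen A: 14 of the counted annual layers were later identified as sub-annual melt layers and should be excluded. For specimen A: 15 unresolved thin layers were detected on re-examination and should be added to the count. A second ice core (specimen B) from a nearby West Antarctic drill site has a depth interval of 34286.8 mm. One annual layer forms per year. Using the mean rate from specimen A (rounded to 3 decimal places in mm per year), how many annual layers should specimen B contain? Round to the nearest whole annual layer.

Specimen A: true annual layer count = 24913 − 14 + 15 = 24914.
A: Extension rate ≈ 11397.1 / 24914 = 0.457 mm/yr.
For B, 34286.8 / 0.457 = 75025.82 years ≈ 75026 annual layers.

75026 annual layers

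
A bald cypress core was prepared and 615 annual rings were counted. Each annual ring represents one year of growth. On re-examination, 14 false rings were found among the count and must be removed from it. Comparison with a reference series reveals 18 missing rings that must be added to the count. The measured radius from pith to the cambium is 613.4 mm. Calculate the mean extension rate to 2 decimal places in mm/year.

0.99 mm/year

Correcting the raw count gives 615 − 14 + 18 = 619 true annual rings.
Extension rate ≈ 613.4 / 619 = 0.99 mm/year.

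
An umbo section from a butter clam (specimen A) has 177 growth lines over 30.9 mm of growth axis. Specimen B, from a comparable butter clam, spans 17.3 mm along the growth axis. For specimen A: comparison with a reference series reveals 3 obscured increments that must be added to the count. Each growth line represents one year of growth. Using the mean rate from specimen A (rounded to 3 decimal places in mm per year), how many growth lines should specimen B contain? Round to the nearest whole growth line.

Specimen A: adjusted count: 177 + 3 = 180 growth lines.
A: Extension rate ≈ 30.9 / 180 = 0.172 mm/year.
For B, 17.3 / 0.172 = 100.58 years ≈ 101 growth lines.

101 growth lines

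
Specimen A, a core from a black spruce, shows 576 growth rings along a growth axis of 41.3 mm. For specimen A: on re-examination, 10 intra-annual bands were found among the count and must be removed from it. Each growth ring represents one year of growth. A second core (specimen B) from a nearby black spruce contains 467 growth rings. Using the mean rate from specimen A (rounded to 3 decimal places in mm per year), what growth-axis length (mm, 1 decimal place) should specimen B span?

Specimen A: after corrections the count is 576 − 10 = 566 growth rings.
A: 41.3 mm over 566 years gives 41.3 / 566 ≈ 0.073 mm/year.
For B, 0.073 mm/year × 467 years = 34.1 mm.

34.1 mm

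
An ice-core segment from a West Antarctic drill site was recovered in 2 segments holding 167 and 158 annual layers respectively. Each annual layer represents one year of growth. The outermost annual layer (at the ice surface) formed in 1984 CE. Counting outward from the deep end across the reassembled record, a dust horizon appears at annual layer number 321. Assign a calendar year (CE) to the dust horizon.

1980 CE

Total annual layers = 167 + 158 = 325.
The dust horizon sits at annual layer 321 from the deep end, so 325 − 321 = 4 annual layers formed after it.
1984 − 4 = 1980 CE.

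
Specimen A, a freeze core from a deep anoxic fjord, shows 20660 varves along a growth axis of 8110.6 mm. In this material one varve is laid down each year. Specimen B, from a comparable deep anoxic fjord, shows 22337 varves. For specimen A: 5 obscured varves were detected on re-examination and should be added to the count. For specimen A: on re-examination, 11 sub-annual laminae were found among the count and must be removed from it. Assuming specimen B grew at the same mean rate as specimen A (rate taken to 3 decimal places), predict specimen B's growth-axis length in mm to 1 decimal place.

Specimen A: correcting the raw count gives 20660 − 11 + 5 = 20654 true varves.
A: 8110.6 mm over 20654 years gives 8110.6 / 20654 ≈ 0.393 mm per year.
Length of B = 0.393 × 22337 = 8778.4 mm.

8778.4 mm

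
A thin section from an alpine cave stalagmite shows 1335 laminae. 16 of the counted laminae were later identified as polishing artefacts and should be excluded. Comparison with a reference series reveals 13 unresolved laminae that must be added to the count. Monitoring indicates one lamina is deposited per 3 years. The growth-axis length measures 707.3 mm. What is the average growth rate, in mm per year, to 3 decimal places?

After corrections the count is 1335 − 16 + 13 = 1332 laminae.
At 3 years per lamina, 1332 × 3 = 3996 years.
707.3 mm over 3996 years gives 707.3 / 3996 ≈ 0.177 mm per year.

0.177 mm per year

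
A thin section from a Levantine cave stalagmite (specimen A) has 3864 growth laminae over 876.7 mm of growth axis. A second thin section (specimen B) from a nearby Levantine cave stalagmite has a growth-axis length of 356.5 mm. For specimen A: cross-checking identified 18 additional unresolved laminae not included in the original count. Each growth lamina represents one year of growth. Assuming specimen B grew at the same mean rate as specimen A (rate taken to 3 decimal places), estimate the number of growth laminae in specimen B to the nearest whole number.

Specimen A: after corrections the count is 3864 + 18 = 3882 growth laminae.
A: 876.7 mm over 3882 years gives 876.7 / 3882 ≈ 0.226 mm per year.
For B, 356.5 / 0.226 = 1577.43 years ≈ 1577 growth laminae.

1577 growth laminae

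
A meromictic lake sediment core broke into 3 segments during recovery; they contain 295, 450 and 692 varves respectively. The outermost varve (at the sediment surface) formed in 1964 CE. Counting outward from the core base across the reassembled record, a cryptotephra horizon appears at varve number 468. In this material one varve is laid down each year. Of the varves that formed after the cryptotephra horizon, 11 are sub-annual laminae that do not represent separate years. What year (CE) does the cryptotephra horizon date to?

Total varves = 295 + 450 + 692 = 1437.
The cryptotephra horizon sits at varve 468 from the core base, so 1437 − 468 = 969 varves formed after it.
969 − 11 false = 958 true varves after the cryptotephra horizon.
Counting back 958 years from 1964 CE places the cryptotephra horizon in 1964 − 958 = 1006 CE.

1006 CE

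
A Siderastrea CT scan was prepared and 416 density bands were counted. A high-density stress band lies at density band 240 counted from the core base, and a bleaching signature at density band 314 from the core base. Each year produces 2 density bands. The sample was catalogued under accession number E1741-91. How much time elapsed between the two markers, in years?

Separation: 314 − 240 = 74 density bands.
74 density bands at 2 per year is 74 / 2 = 37 years.

37 years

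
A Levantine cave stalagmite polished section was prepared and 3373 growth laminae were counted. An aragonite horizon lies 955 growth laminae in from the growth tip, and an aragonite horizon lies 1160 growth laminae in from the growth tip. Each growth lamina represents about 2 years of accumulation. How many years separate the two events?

Separation: 1160 − 955 = 205 growth laminae.
At 2 years per growth lamina, 205 × 2 = 410 years.

410 yr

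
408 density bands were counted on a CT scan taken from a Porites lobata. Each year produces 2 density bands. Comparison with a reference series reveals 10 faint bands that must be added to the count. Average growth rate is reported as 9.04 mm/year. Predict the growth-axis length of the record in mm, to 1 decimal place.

Adjusted count: 408 + 10 = 418 density bands.
418 density bands at 2 per year is 418 / 2 = 209 years.
Length ≈ 9.04 × 209 = 1889.4 mm.

1889.4 mm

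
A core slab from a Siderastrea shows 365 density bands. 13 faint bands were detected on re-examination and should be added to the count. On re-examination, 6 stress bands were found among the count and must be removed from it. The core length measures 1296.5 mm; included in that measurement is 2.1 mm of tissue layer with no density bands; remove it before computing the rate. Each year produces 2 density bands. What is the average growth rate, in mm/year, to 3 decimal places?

Adjusted count: 365 − 6 + 13 = 372 density bands.
Dividing by 2 density bands per year: 372 / 2 = 186 years.
Removing the 2.1 mm offcut leaves 1296.5 − 2.1 = 1294.4 mm.
Extension rate ≈ 1294.4 / 186 = 6.959 mm/year.

6.959 mm/year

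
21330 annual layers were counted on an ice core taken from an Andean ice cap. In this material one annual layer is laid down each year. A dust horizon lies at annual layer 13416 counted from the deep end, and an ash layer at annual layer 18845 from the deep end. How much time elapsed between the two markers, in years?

The two markers are separated by 18845 − 13416 = 5429 annual layers.
At one annual layer per year, 5429 years elapsed between them.

5429 years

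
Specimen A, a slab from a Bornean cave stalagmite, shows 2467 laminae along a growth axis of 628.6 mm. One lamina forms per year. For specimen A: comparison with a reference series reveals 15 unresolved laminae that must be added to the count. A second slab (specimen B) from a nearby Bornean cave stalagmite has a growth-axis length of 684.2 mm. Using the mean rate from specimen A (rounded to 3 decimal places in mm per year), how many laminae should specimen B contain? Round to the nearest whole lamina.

Specimen A: true lamina count = 2467 + 15 = 2482.
A: Mean rate = 628.6 mm / 2482 years ≈ 0.253 mm/yr.
For B, 684.2 / 0.253 = 2704.35 years ≈ 2704 laminae.

2704 laminae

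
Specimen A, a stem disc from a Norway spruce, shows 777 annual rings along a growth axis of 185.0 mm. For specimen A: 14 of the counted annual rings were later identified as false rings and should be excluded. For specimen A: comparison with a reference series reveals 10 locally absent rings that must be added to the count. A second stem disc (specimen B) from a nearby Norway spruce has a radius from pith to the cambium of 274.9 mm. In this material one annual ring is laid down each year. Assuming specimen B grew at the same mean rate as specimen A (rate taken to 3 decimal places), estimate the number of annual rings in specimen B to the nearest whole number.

1150 annual rings

Specimen A: adjusted count: 777 − 14 + 10 = 773 annual rings.
A: 185.0 mm over 773 years gives 185.0 / 773 ≈ 0.239 mm/yr.
B spans 274.9 / 0.239 = 1150.21 years ≈ 1150 annual rings.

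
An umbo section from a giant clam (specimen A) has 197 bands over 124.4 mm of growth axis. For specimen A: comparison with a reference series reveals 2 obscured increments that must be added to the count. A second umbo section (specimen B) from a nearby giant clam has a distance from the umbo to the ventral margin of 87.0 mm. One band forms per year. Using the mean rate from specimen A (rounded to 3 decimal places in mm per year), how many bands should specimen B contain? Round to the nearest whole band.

139 bands

Specimen A: correcting the raw count gives 197 + 2 = 199 true bands.
A: 124.4 mm over 199 years gives 124.4 / 199 ≈ 0.625 mm/year.
B spans 87.0 / 0.625 = 139.20 years ≈ 139 bands.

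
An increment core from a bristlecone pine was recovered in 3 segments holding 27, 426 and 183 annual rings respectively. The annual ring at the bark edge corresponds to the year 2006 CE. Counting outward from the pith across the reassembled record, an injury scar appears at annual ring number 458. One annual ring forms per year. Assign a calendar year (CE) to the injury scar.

1828 CE

Total annual rings = 27 + 426 + 183 = 636.
The injury scar sits at annual ring 458 from the pith, so 636 − 458 = 178 annual rings formed after it.
2006 − 178 = 1828 CE.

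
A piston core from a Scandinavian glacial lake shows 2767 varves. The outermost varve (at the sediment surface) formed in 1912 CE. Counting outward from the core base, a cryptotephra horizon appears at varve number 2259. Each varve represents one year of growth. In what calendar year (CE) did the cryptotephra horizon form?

1404 CE

2767 − 2259 = 508 varves lie beyond the cryptotephra horizon toward the sediment surface.
1912 − 508 = 1404 CE.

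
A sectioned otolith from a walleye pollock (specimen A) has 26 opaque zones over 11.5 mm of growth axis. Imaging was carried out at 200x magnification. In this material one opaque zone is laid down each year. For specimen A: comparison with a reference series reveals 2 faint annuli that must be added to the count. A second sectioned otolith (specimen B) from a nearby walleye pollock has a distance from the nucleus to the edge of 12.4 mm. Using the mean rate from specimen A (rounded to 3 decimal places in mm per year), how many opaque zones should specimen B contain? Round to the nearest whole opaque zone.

Specimen A: after corrections the count is 26 + 2 = 28 opaque zones.
A: Mean rate = 11.5 mm / 28 years ≈ 0.411 mm/year.
Specimen B: 12.4 mm / 0.411 mm per year = 30.17 years ≈ 30 opaque zones.

30 opaque zones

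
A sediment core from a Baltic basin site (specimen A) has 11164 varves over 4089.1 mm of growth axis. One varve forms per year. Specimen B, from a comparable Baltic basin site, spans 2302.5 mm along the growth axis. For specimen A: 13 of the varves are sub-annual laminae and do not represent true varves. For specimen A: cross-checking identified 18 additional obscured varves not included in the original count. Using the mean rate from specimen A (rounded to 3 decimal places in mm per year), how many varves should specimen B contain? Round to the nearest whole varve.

6291 varves

Specimen A: true varve count = 11164 − 13 + 18 = 11169.
A: Mean rate = 4089.1 mm / 11169 years ≈ 0.366 mm/yr.
For B, 2302.5 / 0.366 = 6290.98 years ≈ 6291 varves.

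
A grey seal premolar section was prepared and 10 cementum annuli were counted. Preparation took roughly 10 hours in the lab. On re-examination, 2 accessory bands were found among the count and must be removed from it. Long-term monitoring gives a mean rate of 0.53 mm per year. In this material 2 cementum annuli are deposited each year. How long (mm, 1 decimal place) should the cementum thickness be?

2.1 mm

After corrections the count is 10 − 2 = 8 cementum annuli.
Dividing by 2 cementum annuli per year: 8 / 2 = 4 years.
4 years at 0.53 mm/year gives 0.53 × 4 = 2.1 mm.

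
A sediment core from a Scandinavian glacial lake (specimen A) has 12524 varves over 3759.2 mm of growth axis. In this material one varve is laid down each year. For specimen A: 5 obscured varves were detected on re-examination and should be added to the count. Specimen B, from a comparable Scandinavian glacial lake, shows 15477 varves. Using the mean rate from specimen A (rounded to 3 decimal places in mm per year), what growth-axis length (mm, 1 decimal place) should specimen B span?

4643.1 mm

Specimen A: after corrections the count is 12524 + 5 = 12529 varves.
A: 3759.2 mm over 12529 years gives 3759.2 / 12529 ≈ 0.300 mm/year.
Length of B = 0.300 × 15477 = 4643.1 mm.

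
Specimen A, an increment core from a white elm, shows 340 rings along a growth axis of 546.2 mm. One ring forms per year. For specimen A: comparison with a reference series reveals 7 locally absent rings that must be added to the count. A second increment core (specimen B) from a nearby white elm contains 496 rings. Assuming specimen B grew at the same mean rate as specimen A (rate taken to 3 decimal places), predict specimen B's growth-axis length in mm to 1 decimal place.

Specimen A: true ring count = 340 + 7 = 347.
A: Extension rate ≈ 546.2 / 347 = 1.574 mm/year.
B's length ≈ 1.574 × 496 = 780.7 mm.

780.7 mm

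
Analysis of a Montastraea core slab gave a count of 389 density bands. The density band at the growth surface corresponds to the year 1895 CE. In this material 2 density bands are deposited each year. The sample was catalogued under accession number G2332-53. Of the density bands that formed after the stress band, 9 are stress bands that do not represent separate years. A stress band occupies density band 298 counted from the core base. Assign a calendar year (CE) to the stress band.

The stress band sits at density band 298 from the core base, so 389 − 298 = 91 density bands formed after it.
Removing the 9 false density bands leaves 91 − 9 = 82 true density bands beyond the stress band.
Dividing by 2 density bands per year: 82 / 2 = 41 years.
The density band at the growth surface is 1895 CE, so the stress band dates to 1895 − 41 = 1854 CE.

1854 CE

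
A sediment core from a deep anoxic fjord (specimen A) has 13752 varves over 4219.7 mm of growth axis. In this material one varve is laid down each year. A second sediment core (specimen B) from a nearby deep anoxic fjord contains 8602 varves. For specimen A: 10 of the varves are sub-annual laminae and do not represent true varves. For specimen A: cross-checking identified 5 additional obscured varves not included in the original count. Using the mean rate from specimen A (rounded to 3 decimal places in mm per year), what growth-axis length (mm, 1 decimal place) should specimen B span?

2640.8 mm

Specimen A: true varve count = 13752 − 10 + 5 = 13747.
A: Extension rate ≈ 4219.7 / 13747 = 0.307 mm/year.
B's length ≈ 0.307 × 8602 = 2640.8 mm.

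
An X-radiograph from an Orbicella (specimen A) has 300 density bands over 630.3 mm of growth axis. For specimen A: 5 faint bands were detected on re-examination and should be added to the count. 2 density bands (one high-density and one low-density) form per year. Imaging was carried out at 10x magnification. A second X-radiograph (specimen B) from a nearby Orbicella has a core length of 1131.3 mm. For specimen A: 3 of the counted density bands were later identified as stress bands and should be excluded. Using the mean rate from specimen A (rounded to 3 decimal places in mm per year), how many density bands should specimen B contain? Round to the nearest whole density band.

542 density bands

Specimen A: correcting the raw count gives 300 − 3 + 5 = 302 true density bands.
Specimen A: with 2 density bands per year, 302 / 2 = 151 years.
A: Mean rate = 630.3 mm / 151 years ≈ 4.174 mm/yr.
Specimen B: 1131.3 mm / 4.174 mm per year = 271.03 years; at 2 density bands per year that is 271.03 × 2 ≈ 542 density bands.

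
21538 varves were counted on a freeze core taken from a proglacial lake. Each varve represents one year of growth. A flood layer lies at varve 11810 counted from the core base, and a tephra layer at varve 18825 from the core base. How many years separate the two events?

Separation: 18825 − 11810 = 7015 varves.
One varve per year makes the interval 7015 years.

7015 yr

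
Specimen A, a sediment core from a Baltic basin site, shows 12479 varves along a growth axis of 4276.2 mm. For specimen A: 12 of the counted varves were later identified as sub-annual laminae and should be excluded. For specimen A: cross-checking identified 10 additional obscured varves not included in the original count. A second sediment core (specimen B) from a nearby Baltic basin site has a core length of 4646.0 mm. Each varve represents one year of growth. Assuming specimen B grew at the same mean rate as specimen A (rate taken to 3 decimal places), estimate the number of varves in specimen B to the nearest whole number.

13545 varves

Specimen A: true varve count = 12479 − 12 + 10 = 12477.
A: Mean rate = 4276.2 mm / 12477 years ≈ 0.343 mm/year.
Specimen B: 4646.0 mm / 0.343 mm per year = 13545.19 years ≈ 13545 varves.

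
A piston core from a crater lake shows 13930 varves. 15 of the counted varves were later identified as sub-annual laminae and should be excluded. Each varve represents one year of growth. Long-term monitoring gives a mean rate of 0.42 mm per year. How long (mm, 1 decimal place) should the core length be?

5844.3 mm

True varve count = 13930 − 15 = 13915.
13915 years at 0.42 mm/year gives 0.42 × 13915 = 5844.3 mm.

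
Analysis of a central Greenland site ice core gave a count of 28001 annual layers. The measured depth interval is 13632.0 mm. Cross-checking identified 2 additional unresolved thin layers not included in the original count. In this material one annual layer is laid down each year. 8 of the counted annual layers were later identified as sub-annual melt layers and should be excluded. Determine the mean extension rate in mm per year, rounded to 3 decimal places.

True annual layer count = 28001 − 8 + 2 = 27995.
Extension rate ≈ 13632.0 / 27995 = 0.487 mm per year.

0.487 mm per year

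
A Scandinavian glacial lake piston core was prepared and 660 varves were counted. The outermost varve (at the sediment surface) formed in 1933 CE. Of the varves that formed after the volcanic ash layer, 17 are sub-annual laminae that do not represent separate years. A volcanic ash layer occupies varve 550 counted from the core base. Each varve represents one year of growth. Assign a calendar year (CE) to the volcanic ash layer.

1840 CE

Between varve 550 and the sediment surface there are 660 − 550 = 110 varves.
Excluding 17 false varves: 110 − 17 = 93.
The varve at the sediment surface is 1933 CE, so the volcanic ash layer dates to 1933 − 93 = 1840 CE.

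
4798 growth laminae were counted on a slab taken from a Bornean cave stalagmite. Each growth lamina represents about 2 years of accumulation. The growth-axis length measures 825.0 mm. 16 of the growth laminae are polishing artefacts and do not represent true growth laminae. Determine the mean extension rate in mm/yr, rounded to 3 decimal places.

Correcting the raw count gives 4798 − 16 = 4782 true growth laminae.
4782 growth laminae at 2 years each span 4782 × 2 = 9564 years.
Mean rate = 825.0 mm / 9564 years ≈ 0.086 mm/yr.

0.086 mm/yr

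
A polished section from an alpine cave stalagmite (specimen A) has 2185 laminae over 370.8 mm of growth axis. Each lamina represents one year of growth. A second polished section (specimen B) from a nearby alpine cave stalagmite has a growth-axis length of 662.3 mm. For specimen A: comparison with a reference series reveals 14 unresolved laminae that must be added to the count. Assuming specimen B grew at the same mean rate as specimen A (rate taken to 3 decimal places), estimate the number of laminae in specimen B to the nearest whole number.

3919 laminae

Specimen A: after corrections the count is 2185 + 14 = 2199 laminae.
A: Extension rate ≈ 370.8 / 2199 = 0.169 mm/year.
For B, 662.3 / 0.169 = 3918.93 years ≈ 3919 laminae.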